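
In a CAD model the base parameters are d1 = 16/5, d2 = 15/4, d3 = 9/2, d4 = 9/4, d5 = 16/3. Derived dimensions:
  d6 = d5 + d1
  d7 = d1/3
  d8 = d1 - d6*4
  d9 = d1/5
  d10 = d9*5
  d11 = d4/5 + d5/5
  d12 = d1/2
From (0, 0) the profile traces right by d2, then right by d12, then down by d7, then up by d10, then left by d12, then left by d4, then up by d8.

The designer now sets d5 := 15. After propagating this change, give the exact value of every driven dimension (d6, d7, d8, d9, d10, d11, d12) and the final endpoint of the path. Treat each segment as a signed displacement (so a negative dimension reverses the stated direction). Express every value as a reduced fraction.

Apply edit: d5 := 15
  d6 = d5 + d1 = 91/5
  d7 = d1/3 = 16/15
  d8 = d1 - d6*4 = -348/5
  d9 = d1/5 = 16/25
  d10 = d9*5 = 16/5
  d11 = d4/5 + d5/5 = 69/20
  d12 = d1/2 = 8/5
Walk from origin (0, 0):
  seg 1: right by d2 = 15/4 → (15/4, 0)
  seg 2: right by d12 = 8/5 → (107/20, 0)
  seg 3: down by d7 = 16/15 → (107/20, -16/15)
  seg 4: up by d10 = 16/5 → (107/20, 32/15)
  seg 5: left by d12 = 8/5 → (15/4, 32/15)
  seg 6: left by d4 = 9/4 → (3/2, 32/15)
  seg 7: up by d8 = -348/5 → (3/2, -1012/15)

d6 = 91/5
d7 = 16/15
d8 = -348/5
d9 = 16/25
d10 = 16/5
d11 = 69/20
d12 = 8/5
endpoint = (3/2, -1012/15)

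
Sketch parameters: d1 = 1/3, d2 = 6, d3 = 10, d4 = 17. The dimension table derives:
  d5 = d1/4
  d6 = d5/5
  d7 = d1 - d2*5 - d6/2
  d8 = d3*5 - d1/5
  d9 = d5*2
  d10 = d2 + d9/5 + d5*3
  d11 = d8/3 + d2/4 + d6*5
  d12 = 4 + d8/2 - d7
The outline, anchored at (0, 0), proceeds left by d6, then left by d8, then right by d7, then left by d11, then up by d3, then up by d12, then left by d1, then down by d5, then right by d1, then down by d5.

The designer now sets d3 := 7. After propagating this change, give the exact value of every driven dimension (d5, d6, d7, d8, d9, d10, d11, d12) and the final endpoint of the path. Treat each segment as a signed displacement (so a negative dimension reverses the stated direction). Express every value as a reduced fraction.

d5 = 1/12
d6 = 1/60
d7 = -1187/40
d8 = 524/15
d9 = 1/6
d10 = 377/60
d11 = 2381/180
d12 = 6137/120
endpoint = (-28027/360, 2319/40)

Apply edit: d3 := 7
  d5 = d1/4 = 1/12
  d6 = d5/5 = 1/60
  d7 = d1 - d2*5 - d6/2 = -1187/40
  d8 = d3*5 - d1/5 = 524/15
  d9 = d5*2 = 1/6
  d10 = d2 + d9/5 + d5*3 = 377/60
  d11 = d8/3 + d2/4 + d6*5 = 2381/180
  d12 = 4 + d8/2 - d7 = 6137/120
Walk from origin (0, 0):
  seg 1: left by d6 = 1/60 → (-1/60, 0)
  seg 2: left by d8 = 524/15 → (-699/20, 0)
  seg 3: right by d7 = -1187/40 → (-517/8, 0)
  seg 4: left by d11 = 2381/180 → (-28027/360, 0)
  seg 5: up by d3 = 7 → (-28027/360, 7)
  seg 6: up by d12 = 6137/120 → (-28027/360, 6977/120)
  seg 7: left by d1 = 1/3 → (-28147/360, 6977/120)
  seg 8: down by d5 = 1/12 → (-28147/360, 6967/120)
  seg 9: right by d1 = 1/3 → (-28027/360, 6967/120)
  seg 10: down by d5 = 1/12 → (-28027/360, 2319/40)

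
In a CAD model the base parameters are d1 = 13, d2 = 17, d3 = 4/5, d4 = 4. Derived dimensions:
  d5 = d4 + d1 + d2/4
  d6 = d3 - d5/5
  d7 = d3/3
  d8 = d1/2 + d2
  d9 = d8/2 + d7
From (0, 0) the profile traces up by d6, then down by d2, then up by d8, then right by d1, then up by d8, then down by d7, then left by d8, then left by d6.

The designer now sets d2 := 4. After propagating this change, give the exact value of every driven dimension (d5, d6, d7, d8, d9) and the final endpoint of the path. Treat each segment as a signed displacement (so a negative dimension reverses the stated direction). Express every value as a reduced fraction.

Apply edit: d2 := 4
  d5 = d4 + d1 + d2/4 = 18
  d6 = d3 - d5/5 = -14/5
  d7 = d3/3 = 4/15
  d8 = d1/2 + d2 = 21/2
  d9 = d8/2 + d7 = 331/60
Walk from origin (0, 0):
  seg 1: up by d6 = -14/5 → (0, -14/5)
  seg 2: down by d2 = 4 → (0, -34/5)
  seg 3: up by d8 = 21/2 → (0, 37/10)
  seg 4: right by d1 = 13 → (13, 37/10)
  seg 5: up by d8 = 21/2 → (13, 71/5)
  seg 6: down by d7 = 4/15 → (13, 209/15)
  seg 7: left by d8 = 21/2 → (5/2, 209/15)
  seg 8: left by d6 = -14/5 → (53/10, 209/15)

d5 = 18
d6 = -14/5
d7 = 4/15
d8 = 21/2
d9 = 331/60
endpoint = (53/10, 209/15)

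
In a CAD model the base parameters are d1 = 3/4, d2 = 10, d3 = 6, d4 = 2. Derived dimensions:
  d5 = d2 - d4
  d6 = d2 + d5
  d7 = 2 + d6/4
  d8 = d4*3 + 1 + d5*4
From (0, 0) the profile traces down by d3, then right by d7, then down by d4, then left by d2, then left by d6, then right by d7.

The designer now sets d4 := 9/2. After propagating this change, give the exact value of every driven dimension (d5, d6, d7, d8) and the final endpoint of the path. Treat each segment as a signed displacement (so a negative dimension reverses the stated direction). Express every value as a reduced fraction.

Apply edit: d4 := 9/2
  d5 = d2 - d4 = 11/2
  d6 = d2 + d5 = 31/2
  d7 = 2 + d6/4 = 47/8
  d8 = d4*3 + 1 + d5*4 = 73/2
Walk from origin (0, 0):
  seg 1: down by d3 = 6 → (0, -6)
  seg 2: right by d7 = 47/8 → (47/8, -6)
  seg 3: down by d4 = 9/2 → (47/8, -21/2)
  seg 4: left by d2 = 10 → (-33/8, -21/2)
  seg 5: left by d6 = 31/2 → (-157/8, -21/2)
  seg 6: right by d7 = 47/8 → (-55/4, -21/2)

d5 = 11/2
d6 = 31/2
d7 = 47/8
d8 = 73/2
endpoint = (-55/4, -21/2)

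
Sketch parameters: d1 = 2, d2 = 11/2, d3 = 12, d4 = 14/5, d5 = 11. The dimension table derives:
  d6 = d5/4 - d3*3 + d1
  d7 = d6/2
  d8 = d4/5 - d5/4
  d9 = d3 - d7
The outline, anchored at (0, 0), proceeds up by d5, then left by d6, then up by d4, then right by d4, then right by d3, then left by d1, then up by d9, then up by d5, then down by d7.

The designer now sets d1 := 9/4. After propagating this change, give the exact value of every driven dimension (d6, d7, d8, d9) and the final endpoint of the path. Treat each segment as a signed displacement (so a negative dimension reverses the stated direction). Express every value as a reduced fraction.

d6 = -31
d7 = -31/2
d8 = -219/100
d9 = 55/2
endpoint = (871/20, 339/5)

Apply edit: d1 := 9/4
  d6 = d5/4 - d3*3 + d1 = -31
  d7 = d6/2 = -31/2
  d8 = d4/5 - d5/4 = -219/100
  d9 = d3 - d7 = 55/2
Walk from origin (0, 0):
  seg 1: up by d5 = 11 → (0, 11)
  seg 2: left by d6 = -31 → (31, 11)
  seg 3: up by d4 = 14/5 → (31, 69/5)
  seg 4: right by d4 = 14/5 → (169/5, 69/5)
  seg 5: right by d3 = 12 → (229/5, 69/5)
  seg 6: left by d1 = 9/4 → (871/20, 69/5)
  seg 7: up by d9 = 55/2 → (871/20, 413/10)
  seg 8: up by d5 = 11 → (871/20, 523/10)
  seg 9: down by d7 = -31/2 → (871/20, 339/5)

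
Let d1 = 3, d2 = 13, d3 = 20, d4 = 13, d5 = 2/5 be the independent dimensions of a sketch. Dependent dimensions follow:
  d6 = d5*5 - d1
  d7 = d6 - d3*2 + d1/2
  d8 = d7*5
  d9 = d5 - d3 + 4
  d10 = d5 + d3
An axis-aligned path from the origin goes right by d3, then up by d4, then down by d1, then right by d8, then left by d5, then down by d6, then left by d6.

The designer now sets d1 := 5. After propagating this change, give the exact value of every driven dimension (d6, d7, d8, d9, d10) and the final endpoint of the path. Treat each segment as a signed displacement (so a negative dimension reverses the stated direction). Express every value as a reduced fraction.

d6 = -3
d7 = -81/2
d8 = -405/2
d9 = -78/5
d10 = 102/5
endpoint = (-1799/10, 11)

Apply edit: d1 := 5
  d6 = d5*5 - d1 = -3
  d7 = d6 - d3*2 + d1/2 = -81/2
  d8 = d7*5 = -405/2
  d9 = d5 - d3 + 4 = -78/5
  d10 = d5 + d3 = 102/5
Walk from origin (0, 0):
  seg 1: right by d3 = 20 → (20, 0)
  seg 2: up by d4 = 13 → (20, 13)
  seg 3: down by d1 = 5 → (20, 8)
  seg 4: right by d8 = -405/2 → (-365/2, 8)
  seg 5: left by d5 = 2/5 → (-1829/10, 8)
  seg 6: down by d6 = -3 → (-1829/10, 11)
  seg 7: left by d6 = -3 → (-1799/10, 11)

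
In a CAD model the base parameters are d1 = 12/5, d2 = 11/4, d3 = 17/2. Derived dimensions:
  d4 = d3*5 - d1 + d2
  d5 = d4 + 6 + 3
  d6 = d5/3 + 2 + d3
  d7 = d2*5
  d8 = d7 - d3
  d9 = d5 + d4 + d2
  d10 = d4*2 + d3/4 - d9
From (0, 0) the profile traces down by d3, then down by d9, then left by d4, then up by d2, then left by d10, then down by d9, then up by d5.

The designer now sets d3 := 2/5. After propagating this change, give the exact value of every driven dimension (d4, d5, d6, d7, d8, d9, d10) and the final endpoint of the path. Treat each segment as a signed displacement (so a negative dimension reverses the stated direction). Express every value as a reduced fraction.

Apply edit: d3 := 2/5
  d4 = d3*5 - d1 + d2 = 47/20
  d5 = d4 + 6 + 3 = 227/20
  d6 = d5/3 + 2 + d3 = 371/60
  d7 = d2*5 = 55/4
  d8 = d7 - d3 = 267/20
  d9 = d5 + d4 + d2 = 329/20
  d10 = d4*2 + d3/4 - d9 = -233/20
Walk from origin (0, 0):
  seg 1: down by d3 = 2/5 → (0, -2/5)
  seg 2: down by d9 = 329/20 → (0, -337/20)
  seg 3: left by d4 = 47/20 → (-47/20, -337/20)
  seg 4: up by d2 = 11/4 → (-47/20, -141/10)
  seg 5: left by d10 = -233/20 → (93/10, -141/10)
  seg 6: down by d9 = 329/20 → (93/10, -611/20)
  seg 7: up by d5 = 227/20 → (93/10, -96/5)

d4 = 47/20
d5 = 227/20
d6 = 371/60
d7 = 55/4
d8 = 267/20
d9 = 329/20
d10 = -233/20
endpoint = (93/10, -96/5)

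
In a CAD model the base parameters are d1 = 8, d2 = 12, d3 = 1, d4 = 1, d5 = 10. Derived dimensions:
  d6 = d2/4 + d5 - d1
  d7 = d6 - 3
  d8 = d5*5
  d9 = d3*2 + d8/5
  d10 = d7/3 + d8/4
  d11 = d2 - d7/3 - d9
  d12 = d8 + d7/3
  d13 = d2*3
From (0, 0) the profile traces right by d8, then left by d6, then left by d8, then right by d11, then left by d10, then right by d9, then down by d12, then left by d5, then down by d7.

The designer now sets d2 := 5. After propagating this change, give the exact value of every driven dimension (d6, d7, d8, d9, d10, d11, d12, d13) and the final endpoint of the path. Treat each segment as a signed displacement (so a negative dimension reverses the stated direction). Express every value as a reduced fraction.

Apply edit: d2 := 5
  d6 = d2/4 + d5 - d1 = 13/4
  d7 = d6 - 3 = 1/4
  d8 = d5*5 = 50
  d9 = d3*2 + d8/5 = 12
  d10 = d7/3 + d8/4 = 151/12
  d11 = d2 - d7/3 - d9 = -85/12
  d12 = d8 + d7/3 = 601/12
  d13 = d2*3 = 15
Walk from origin (0, 0):
  seg 1: right by d8 = 50 → (50, 0)
  seg 2: left by d6 = 13/4 → (187/4, 0)
  seg 3: left by d8 = 50 → (-13/4, 0)
  seg 4: right by d11 = -85/12 → (-31/3, 0)
  seg 5: left by d10 = 151/12 → (-275/12, 0)
  seg 6: right by d9 = 12 → (-131/12, 0)
  seg 7: down by d12 = 601/12 → (-131/12, -601/12)
  seg 8: left by d5 = 10 → (-251/12, -601/12)
  seg 9: down by d7 = 1/4 → (-251/12, -151/3)

d6 = 13/4
d7 = 1/4
d8 = 50
d9 = 12
d10 = 151/12
d11 = -85/12
d12 = 601/12
d13 = 15
endpoint = (-251/12, -151/3)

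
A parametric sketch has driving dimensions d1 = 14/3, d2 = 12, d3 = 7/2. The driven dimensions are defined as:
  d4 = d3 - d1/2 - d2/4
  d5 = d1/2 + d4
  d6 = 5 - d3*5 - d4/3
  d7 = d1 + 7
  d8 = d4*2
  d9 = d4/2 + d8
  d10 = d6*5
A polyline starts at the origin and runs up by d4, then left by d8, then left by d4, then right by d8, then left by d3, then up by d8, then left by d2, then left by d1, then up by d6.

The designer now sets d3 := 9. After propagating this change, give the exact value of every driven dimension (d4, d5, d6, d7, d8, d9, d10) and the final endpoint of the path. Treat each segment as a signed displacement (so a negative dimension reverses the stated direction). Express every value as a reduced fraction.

d4 = 11/3
d5 = 6
d6 = -371/9
d7 = 35/3
d8 = 22/3
d9 = 55/6
d10 = -1855/9
endpoint = (-88/3, -272/9)

Apply edit: d3 := 9
  d4 = d3 - d1/2 - d2/4 = 11/3
  d5 = d1/2 + d4 = 6
  d6 = 5 - d3*5 - d4/3 = -371/9
  d7 = d1 + 7 = 35/3
  d8 = d4*2 = 22/3
  d9 = d4/2 + d8 = 55/6
  d10 = d6*5 = -1855/9
Walk from origin (0, 0):
  seg 1: up by d4 = 11/3 → (0, 11/3)
  seg 2: left by d8 = 22/3 → (-22/3, 11/3)
  seg 3: left by d4 = 11/3 → (-11, 11/3)
  seg 4: right by d8 = 22/3 → (-11/3, 11/3)
  seg 5: left by d3 = 9 → (-38/3, 11/3)
  seg 6: up by d8 = 22/3 → (-38/3, 11)
  seg 7: left by d2 = 12 → (-74/3, 11)
  seg 8: left by d1 = 14/3 → (-88/3, 11)
  seg 9: up by d6 = -371/9 → (-88/3, -272/9)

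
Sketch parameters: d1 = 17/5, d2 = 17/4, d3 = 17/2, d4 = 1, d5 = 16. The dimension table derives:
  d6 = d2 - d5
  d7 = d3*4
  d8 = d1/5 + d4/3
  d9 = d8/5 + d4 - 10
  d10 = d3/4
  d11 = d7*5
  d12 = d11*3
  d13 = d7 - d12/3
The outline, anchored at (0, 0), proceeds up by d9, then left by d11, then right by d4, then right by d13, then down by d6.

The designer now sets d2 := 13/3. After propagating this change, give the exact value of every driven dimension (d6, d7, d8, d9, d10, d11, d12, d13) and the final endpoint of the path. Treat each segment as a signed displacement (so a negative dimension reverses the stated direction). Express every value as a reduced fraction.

Apply edit: d2 := 13/3
  d6 = d2 - d5 = -35/3
  d7 = d3*4 = 34
  d8 = d1/5 + d4/3 = 76/75
  d9 = d8/5 + d4 - 10 = -3299/375
  d10 = d3/4 = 17/8
  d11 = d7*5 = 170
  d12 = d11*3 = 510
  d13 = d7 - d12/3 = -136
Walk from origin (0, 0):
  seg 1: up by d9 = -3299/375 → (0, -3299/375)
  seg 2: left by d11 = 170 → (-170, -3299/375)
  seg 3: right by d4 = 1 → (-169, -3299/375)
  seg 4: right by d13 = -136 → (-305, -3299/375)
  seg 5: down by d6 = -35/3 → (-305, 1076/375)

d6 = -35/3
d7 = 34
d8 = 76/75
d9 = -3299/375
d10 = 17/8
d11 = 170
d12 = 510
d13 = -136
endpoint = (-305, 1076/375)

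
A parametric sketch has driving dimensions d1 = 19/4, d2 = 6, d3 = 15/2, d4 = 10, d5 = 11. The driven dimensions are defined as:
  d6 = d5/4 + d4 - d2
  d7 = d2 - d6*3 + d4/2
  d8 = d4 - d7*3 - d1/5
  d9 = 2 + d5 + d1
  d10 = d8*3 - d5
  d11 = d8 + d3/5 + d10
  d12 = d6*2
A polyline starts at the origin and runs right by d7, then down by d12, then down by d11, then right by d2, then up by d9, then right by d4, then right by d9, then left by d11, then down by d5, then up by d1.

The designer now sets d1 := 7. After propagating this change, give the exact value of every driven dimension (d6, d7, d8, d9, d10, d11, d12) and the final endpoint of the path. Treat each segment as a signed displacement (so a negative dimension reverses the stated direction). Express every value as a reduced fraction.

d6 = 27/4
d7 = -37/4
d8 = 727/20
d9 = 20
d10 = 1961/20
d11 = 1359/10
d12 = 27/2
endpoint = (-2183/20, -667/5)

Apply edit: d1 := 7
  d6 = d5/4 + d4 - d2 = 27/4
  d7 = d2 - d6*3 + d4/2 = -37/4
  d8 = d4 - d7*3 - d1/5 = 727/20
  d9 = 2 + d5 + d1 = 20
  d10 = d8*3 - d5 = 1961/20
  d11 = d8 + d3/5 + d10 = 1359/10
  d12 = d6*2 = 27/2
Walk from origin (0, 0):
  seg 1: right by d7 = -37/4 → (-37/4, 0)
  seg 2: down by d12 = 27/2 → (-37/4, -27/2)
  seg 3: down by d11 = 1359/10 → (-37/4, -747/5)
  seg 4: right by d2 = 6 → (-13/4, -747/5)
  seg 5: up by d9 = 20 → (-13/4, -647/5)
  seg 6: right by d4 = 10 → (27/4, -647/5)
  seg 7: right by d9 = 20 → (107/4, -647/5)
  seg 8: left by d11 = 1359/10 → (-2183/20, -647/5)
  seg 9: down by d5 = 11 → (-2183/20, -702/5)
  seg 10: up by d1 = 7 → (-2183/20, -667/5)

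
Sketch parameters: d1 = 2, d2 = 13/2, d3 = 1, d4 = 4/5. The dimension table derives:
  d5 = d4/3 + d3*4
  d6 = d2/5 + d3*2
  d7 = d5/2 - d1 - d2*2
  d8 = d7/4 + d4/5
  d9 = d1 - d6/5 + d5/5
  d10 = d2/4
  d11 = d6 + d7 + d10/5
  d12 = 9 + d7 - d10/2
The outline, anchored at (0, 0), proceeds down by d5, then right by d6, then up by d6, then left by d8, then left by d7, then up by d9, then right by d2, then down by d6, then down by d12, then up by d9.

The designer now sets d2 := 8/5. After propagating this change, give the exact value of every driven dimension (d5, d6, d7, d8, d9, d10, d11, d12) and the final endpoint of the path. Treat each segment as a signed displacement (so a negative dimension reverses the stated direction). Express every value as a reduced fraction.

d5 = 64/15
d6 = 58/25
d7 = -46/15
d8 = -91/150
d9 = 896/375
d10 = 2/5
d11 = -2/3
d12 = 86/15
endpoint = (1139/150, -1958/375)

Apply edit: d2 := 8/5
  d5 = d4/3 + d3*4 = 64/15
  d6 = d2/5 + d3*2 = 58/25
  d7 = d5/2 - d1 - d2*2 = -46/15
  d8 = d7/4 + d4/5 = -91/150
  d9 = d1 - d6/5 + d5/5 = 896/375
  d10 = d2/4 = 2/5
  d11 = d6 + d7 + d10/5 = -2/3
  d12 = 9 + d7 - d10/2 = 86/15
Walk from origin (0, 0):
  seg 1: down by d5 = 64/15 → (0, -64/15)
  seg 2: right by d6 = 58/25 → (58/25, -64/15)
  seg 3: up by d6 = 58/25 → (58/25, -146/75)
  seg 4: left by d8 = -91/150 → (439/150, -146/75)
  seg 5: left by d7 = -46/15 → (899/150, -146/75)
  seg 6: up by d9 = 896/375 → (899/150, 166/375)
  seg 7: right by d2 = 8/5 → (1139/150, 166/375)
  seg 8: down by d6 = 58/25 → (1139/150, -704/375)
  seg 9: down by d12 = 86/15 → (1139/150, -2854/375)
  seg 10: up by d9 = 896/375 → (1139/150, -1958/375)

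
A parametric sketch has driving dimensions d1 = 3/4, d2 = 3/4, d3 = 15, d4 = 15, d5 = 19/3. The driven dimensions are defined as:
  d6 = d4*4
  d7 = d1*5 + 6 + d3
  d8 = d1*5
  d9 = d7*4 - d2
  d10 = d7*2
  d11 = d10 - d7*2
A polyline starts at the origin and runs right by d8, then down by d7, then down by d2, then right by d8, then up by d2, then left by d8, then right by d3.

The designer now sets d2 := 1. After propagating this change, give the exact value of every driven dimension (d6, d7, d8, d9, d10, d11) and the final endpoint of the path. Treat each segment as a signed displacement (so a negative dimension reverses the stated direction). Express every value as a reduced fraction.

Apply edit: d2 := 1
  d6 = d4*4 = 60
  d7 = d1*5 + 6 + d3 = 99/4
  d8 = d1*5 = 15/4
  d9 = d7*4 - d2 = 98
  d10 = d7*2 = 99/2
  d11 = d10 - d7*2 = 0
Walk from origin (0, 0):
  seg 1: right by d8 = 15/4 → (15/4, 0)
  seg 2: down by d7 = 99/4 → (15/4, -99/4)
  seg 3: down by d2 = 1 → (15/4, -103/4)
  seg 4: right by d8 = 15/4 → (15/2, -103/4)
  seg 5: up by d2 = 1 → (15/2, -99/4)
  seg 6: left by d8 = 15/4 → (15/4, -99/4)
  seg 7: right by d3 = 15 → (75/4, -99/4)

d6 = 60
d7 = 99/4
d8 = 15/4
d9 = 98
d10 = 99/2
d11 = 0
endpoint = (75/4, -99/4)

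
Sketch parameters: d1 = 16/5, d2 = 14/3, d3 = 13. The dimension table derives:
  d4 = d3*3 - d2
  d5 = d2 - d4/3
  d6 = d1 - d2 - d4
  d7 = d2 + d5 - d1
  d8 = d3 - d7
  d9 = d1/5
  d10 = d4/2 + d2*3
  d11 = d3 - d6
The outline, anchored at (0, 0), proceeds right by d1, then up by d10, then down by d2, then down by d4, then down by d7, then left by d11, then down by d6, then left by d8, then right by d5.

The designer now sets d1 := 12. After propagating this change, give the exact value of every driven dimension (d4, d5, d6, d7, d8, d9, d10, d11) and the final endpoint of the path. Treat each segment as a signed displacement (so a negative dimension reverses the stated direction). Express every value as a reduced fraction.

Apply edit: d1 := 12
  d4 = d3*3 - d2 = 103/3
  d5 = d2 - d4/3 = -61/9
  d6 = d1 - d2 - d4 = -27
  d7 = d2 + d5 - d1 = -127/9
  d8 = d3 - d7 = 244/9
  d9 = d1/5 = 12/5
  d10 = d4/2 + d2*3 = 187/6
  d11 = d3 - d6 = 40
Walk from origin (0, 0):
  seg 1: right by d1 = 12 → (12, 0)
  seg 2: up by d10 = 187/6 → (12, 187/6)
  seg 3: down by d2 = 14/3 → (12, 53/2)
  seg 4: down by d4 = 103/3 → (12, -47/6)
  seg 5: down by d7 = -127/9 → (12, 113/18)
  seg 6: left by d11 = 40 → (-28, 113/18)
  seg 7: down by d6 = -27 → (-28, 599/18)
  seg 8: left by d8 = 244/9 → (-496/9, 599/18)
  seg 9: right by d5 = -61/9 → (-557/9, 599/18)

d4 = 103/3
d5 = -61/9
d6 = -27
d7 = -127/9
d8 = 244/9
d9 = 12/5
d10 = 187/6
d11 = 40
endpoint = (-557/9, 599/18)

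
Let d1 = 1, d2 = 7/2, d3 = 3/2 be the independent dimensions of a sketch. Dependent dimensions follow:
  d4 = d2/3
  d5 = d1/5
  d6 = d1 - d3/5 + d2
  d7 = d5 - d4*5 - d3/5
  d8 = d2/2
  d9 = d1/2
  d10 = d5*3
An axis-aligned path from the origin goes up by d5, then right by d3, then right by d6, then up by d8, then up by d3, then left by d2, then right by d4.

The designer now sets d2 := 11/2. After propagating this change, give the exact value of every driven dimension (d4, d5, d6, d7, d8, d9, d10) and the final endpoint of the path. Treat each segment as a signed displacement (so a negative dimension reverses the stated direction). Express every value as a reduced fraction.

Apply edit: d2 := 11/2
  d4 = d2/3 = 11/6
  d5 = d1/5 = 1/5
  d6 = d1 - d3/5 + d2 = 31/5
  d7 = d5 - d4*5 - d3/5 = -139/15
  d8 = d2/2 = 11/4
  d9 = d1/2 = 1/2
  d10 = d5*3 = 3/5
Walk from origin (0, 0):
  seg 1: up by d5 = 1/5 → (0, 1/5)
  seg 2: right by d3 = 3/2 → (3/2, 1/5)
  seg 3: right by d6 = 31/5 → (77/10, 1/5)
  seg 4: up by d8 = 11/4 → (77/10, 59/20)
  seg 5: up by d3 = 3/2 → (77/10, 89/20)
  seg 6: left by d2 = 11/2 → (11/5, 89/20)
  seg 7: right by d4 = 11/6 → (121/30, 89/20)

d4 = 11/6
d5 = 1/5
d6 = 31/5
d7 = -139/15
d8 = 11/4
d9 = 1/2
d10 = 3/5
endpoint = (121/30, 89/20)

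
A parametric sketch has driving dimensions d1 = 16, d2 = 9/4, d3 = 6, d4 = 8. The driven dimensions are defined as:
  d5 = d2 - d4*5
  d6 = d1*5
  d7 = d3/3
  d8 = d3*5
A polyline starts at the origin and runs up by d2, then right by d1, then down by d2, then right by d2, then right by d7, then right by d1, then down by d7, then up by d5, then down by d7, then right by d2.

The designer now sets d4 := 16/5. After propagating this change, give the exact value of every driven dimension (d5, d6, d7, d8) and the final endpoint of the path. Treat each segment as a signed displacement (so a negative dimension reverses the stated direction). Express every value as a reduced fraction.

d5 = -55/4
d6 = 80
d7 = 2
d8 = 30
endpoint = (77/2, -71/4)

Apply edit: d4 := 16/5
  d5 = d2 - d4*5 = -55/4
  d6 = d1*5 = 80
  d7 = d3/3 = 2
  d8 = d3*5 = 30
Walk from origin (0, 0):
  seg 1: up by d2 = 9/4 → (0, 9/4)
  seg 2: right by d1 = 16 → (16, 9/4)
  seg 3: down by d2 = 9/4 → (16, 0)
  seg 4: right by d2 = 9/4 → (73/4, 0)
  seg 5: right by d7 = 2 → (81/4, 0)
  seg 6: right by d1 = 16 → (145/4, 0)
  seg 7: down by d7 = 2 → (145/4, -2)
  seg 8: up by d5 = -55/4 → (145/4, -63/4)
  seg 9: down by d7 = 2 → (145/4, -71/4)
  seg 10: right by d2 = 9/4 → (77/2, -71/4)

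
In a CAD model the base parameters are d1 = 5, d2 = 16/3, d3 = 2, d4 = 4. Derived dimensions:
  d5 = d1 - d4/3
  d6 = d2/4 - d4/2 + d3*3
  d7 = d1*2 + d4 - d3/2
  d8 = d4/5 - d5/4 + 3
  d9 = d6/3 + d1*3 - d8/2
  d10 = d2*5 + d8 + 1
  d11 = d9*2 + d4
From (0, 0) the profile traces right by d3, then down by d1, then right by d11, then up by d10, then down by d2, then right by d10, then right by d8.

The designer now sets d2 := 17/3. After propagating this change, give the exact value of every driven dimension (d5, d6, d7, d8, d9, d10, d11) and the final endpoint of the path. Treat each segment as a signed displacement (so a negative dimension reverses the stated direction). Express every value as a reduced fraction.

Apply edit: d2 := 17/3
  d5 = d1 - d4/3 = 11/3
  d6 = d2/4 - d4/2 + d3*3 = 65/12
  d7 = d1*2 + d4 - d3/2 = 13
  d8 = d4/5 - d5/4 + 3 = 173/60
  d9 = d6/3 + d1*3 - d8/2 = 5531/360
  d10 = d2*5 + d8 + 1 = 1933/60
  d11 = d9*2 + d4 = 6251/180
Walk from origin (0, 0):
  seg 1: right by d3 = 2 → (2, 0)
  seg 2: down by d1 = 5 → (2, -5)
  seg 3: right by d11 = 6251/180 → (6611/180, -5)
  seg 4: up by d10 = 1933/60 → (6611/180, 1633/60)
  seg 5: down by d2 = 17/3 → (6611/180, 431/20)
  seg 6: right by d10 = 1933/60 → (1241/18, 431/20)
  seg 7: right by d8 = 173/60 → (12929/180, 431/20)

d5 = 11/3
d6 = 65/12
d7 = 13
d8 = 173/60
d9 = 5531/360
d10 = 1933/60
d11 = 6251/180
endpoint = (12929/180, 431/20)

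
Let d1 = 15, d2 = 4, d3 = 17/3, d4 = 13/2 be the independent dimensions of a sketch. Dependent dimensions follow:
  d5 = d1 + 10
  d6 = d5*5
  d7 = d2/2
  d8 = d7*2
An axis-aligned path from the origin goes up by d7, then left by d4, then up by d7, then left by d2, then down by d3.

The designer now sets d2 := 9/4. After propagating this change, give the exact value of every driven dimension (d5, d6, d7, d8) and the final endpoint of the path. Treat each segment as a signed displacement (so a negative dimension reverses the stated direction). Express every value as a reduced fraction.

d5 = 25
d6 = 125
d7 = 9/8
d8 = 9/4
endpoint = (-35/4, -41/12)

Apply edit: d2 := 9/4
  d5 = d1 + 10 = 25
  d6 = d5*5 = 125
  d7 = d2/2 = 9/8
  d8 = d7*2 = 9/4
Walk from origin (0, 0):
  seg 1: up by d7 = 9/8 → (0, 9/8)
  seg 2: left by d4 = 13/2 → (-13/2, 9/8)
  seg 3: up by d7 = 9/8 → (-13/2, 9/4)
  seg 4: left by d2 = 9/4 → (-35/4, 9/4)
  seg 5: down by d3 = 17/3 → (-35/4, -41/12)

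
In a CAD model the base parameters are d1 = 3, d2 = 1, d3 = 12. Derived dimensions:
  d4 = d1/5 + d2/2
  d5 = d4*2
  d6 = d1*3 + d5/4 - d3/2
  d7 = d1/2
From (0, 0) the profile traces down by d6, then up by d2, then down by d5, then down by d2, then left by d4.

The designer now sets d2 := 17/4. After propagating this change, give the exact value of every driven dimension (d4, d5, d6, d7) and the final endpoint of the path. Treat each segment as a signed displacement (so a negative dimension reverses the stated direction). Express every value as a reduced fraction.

Apply edit: d2 := 17/4
  d4 = d1/5 + d2/2 = 109/40
  d5 = d4*2 = 109/20
  d6 = d1*3 + d5/4 - d3/2 = 349/80
  d7 = d1/2 = 3/2
Walk from origin (0, 0):
  seg 1: down by d6 = 349/80 → (0, -349/80)
  seg 2: up by d2 = 17/4 → (0, -9/80)
  seg 3: down by d5 = 109/20 → (0, -89/16)
  seg 4: down by d2 = 17/4 → (0, -157/16)
  seg 5: left by d4 = 109/40 → (-109/40, -157/16)

d4 = 109/40
d5 = 109/20
d6 = 349/80
d7 = 3/2
endpoint = (-109/40, -157/16)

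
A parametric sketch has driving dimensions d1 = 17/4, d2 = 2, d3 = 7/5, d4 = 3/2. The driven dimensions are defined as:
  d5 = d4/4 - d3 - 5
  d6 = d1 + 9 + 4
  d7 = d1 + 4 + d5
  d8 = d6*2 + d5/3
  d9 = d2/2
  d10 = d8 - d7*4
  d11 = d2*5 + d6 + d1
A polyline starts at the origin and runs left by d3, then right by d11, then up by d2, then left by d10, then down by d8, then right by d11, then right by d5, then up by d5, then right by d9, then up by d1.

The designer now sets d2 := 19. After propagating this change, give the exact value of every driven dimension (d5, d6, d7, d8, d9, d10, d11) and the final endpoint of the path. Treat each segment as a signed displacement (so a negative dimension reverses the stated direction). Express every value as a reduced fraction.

Apply edit: d2 := 19
  d5 = d4/4 - d3 - 5 = -241/40
  d6 = d1 + 9 + 4 = 69/4
  d7 = d1 + 4 + d5 = 89/40
  d8 = d6*2 + d5/3 = 3899/120
  d9 = d2/2 = 19/2
  d10 = d8 - d7*4 = 2831/120
  d11 = d2*5 + d6 + d1 = 233/2
Walk from origin (0, 0):
  seg 1: left by d3 = 7/5 → (-7/5, 0)
  seg 2: right by d11 = 233/2 → (1151/10, 0)
  seg 3: up by d2 = 19 → (1151/10, 19)
  seg 4: left by d10 = 2831/120 → (10981/120, 19)
  seg 5: down by d8 = 3899/120 → (10981/120, -1619/120)
  seg 6: right by d11 = 233/2 → (24961/120, -1619/120)
  seg 7: right by d5 = -241/40 → (12119/60, -1619/120)
  seg 8: up by d5 = -241/40 → (12119/60, -1171/60)
  seg 9: right by d9 = 19/2 → (12689/60, -1171/60)
  seg 10: up by d1 = 17/4 → (12689/60, -229/15)

d5 = -241/40
d6 = 69/4
d7 = 89/40
d8 = 3899/120
d9 = 19/2
d10 = 2831/120
d11 = 233/2
endpoint = (12689/60, -229/15)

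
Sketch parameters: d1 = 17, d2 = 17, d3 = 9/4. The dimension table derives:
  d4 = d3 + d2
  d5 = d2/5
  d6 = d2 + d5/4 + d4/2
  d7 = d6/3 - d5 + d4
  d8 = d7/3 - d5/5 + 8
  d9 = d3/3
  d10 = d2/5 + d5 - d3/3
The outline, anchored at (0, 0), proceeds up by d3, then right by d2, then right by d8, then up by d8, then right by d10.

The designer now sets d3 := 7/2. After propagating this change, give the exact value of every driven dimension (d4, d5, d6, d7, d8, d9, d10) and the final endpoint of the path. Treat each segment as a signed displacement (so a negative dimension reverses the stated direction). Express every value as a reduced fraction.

Apply edit: d3 := 7/2
  d4 = d3 + d2 = 41/2
  d5 = d2/5 = 17/5
  d6 = d2 + d5/4 + d4/2 = 281/10
  d7 = d6/3 - d5 + d4 = 397/15
  d8 = d7/3 - d5/5 + 8 = 3632/225
  d9 = d3/3 = 7/6
  d10 = d2/5 + d5 - d3/3 = 169/30
Walk from origin (0, 0):
  seg 1: up by d3 = 7/2 → (0, 7/2)
  seg 2: right by d2 = 17 → (17, 7/2)
  seg 3: right by d8 = 3632/225 → (7457/225, 7/2)
  seg 4: up by d8 = 3632/225 → (7457/225, 8839/450)
  seg 5: right by d10 = 169/30 → (17449/450, 8839/450)

d4 = 41/2
d5 = 17/5
d6 = 281/10
d7 = 397/15
d8 = 3632/225
d9 = 7/6
d10 = 169/30
endpoint = (17449/450, 8839/450)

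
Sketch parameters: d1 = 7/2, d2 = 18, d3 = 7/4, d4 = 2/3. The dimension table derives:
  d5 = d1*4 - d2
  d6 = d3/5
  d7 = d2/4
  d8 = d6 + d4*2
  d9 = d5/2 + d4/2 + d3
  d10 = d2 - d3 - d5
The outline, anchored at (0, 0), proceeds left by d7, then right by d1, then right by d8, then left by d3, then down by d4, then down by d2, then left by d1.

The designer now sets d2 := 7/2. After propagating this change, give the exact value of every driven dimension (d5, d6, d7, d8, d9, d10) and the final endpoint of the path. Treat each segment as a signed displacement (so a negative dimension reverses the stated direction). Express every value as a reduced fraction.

d5 = 21/2
d6 = 7/20
d7 = 7/8
d8 = 101/60
d9 = 22/3
d10 = -35/4
endpoint = (-113/120, -25/6)

Apply edit: d2 := 7/2
  d5 = d1*4 - d2 = 21/2
  d6 = d3/5 = 7/20
  d7 = d2/4 = 7/8
  d8 = d6 + d4*2 = 101/60
  d9 = d5/2 + d4/2 + d3 = 22/3
  d10 = d2 - d3 - d5 = -35/4
Walk from origin (0, 0):
  seg 1: left by d7 = 7/8 → (-7/8, 0)
  seg 2: right by d1 = 7/2 → (21/8, 0)
  seg 3: right by d8 = 101/60 → (517/120, 0)
  seg 4: left by d3 = 7/4 → (307/120, 0)
  seg 5: down by d4 = 2/3 → (307/120, -2/3)
  seg 6: down by d2 = 7/2 → (307/120, -25/6)
  seg 7: left by d1 = 7/2 → (-113/120, -25/6)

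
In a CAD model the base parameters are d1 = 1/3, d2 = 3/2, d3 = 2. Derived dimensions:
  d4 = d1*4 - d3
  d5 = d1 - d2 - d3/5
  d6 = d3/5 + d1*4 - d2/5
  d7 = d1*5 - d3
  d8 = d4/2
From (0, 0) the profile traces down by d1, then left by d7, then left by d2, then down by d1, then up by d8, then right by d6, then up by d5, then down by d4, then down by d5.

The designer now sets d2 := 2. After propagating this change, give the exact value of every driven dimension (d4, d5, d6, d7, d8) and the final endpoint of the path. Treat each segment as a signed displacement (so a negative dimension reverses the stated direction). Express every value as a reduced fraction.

Apply edit: d2 := 2
  d4 = d1*4 - d3 = -2/3
  d5 = d1 - d2 - d3/5 = -31/15
  d6 = d3/5 + d1*4 - d2/5 = 4/3
  d7 = d1*5 - d3 = -1/3
  d8 = d4/2 = -1/3
Walk from origin (0, 0):
  seg 1: down by d1 = 1/3 → (0, -1/3)
  seg 2: left by d7 = -1/3 → (1/3, -1/3)
  seg 3: left by d2 = 2 → (-5/3, -1/3)
  seg 4: down by d1 = 1/3 → (-5/3, -2/3)
  seg 5: up by d8 = -1/3 → (-5/3, -1)
  seg 6: right by d6 = 4/3 → (-1/3, -1)
  seg 7: up by d5 = -31/15 → (-1/3, -46/15)
  seg 8: down by d4 = -2/3 → (-1/3, -12/5)
  seg 9: down by d5 = -31/15 → (-1/3, -1/3)

d4 = -2/3
d5 = -31/15
d6 = 4/3
d7 = -1/3
d8 = -1/3
endpoint = (-1/3, -1/3)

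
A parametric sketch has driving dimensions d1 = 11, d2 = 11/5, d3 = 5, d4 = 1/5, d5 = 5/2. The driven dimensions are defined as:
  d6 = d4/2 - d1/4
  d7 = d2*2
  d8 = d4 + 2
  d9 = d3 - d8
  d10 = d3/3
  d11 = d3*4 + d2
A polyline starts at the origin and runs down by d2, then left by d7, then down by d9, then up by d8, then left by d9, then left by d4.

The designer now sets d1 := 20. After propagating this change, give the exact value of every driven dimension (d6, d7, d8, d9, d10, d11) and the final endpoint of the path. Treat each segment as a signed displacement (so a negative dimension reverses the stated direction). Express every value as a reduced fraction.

d6 = -49/10
d7 = 22/5
d8 = 11/5
d9 = 14/5
d10 = 5/3
d11 = 111/5
endpoint = (-37/5, -14/5)

Apply edit: d1 := 20
  d6 = d4/2 - d1/4 = -49/10
  d7 = d2*2 = 22/5
  d8 = d4 + 2 = 11/5
  d9 = d3 - d8 = 14/5
  d10 = d3/3 = 5/3
  d11 = d3*4 + d2 = 111/5
Walk from origin (0, 0):
  seg 1: down by d2 = 11/5 → (0, -11/5)
  seg 2: left by d7 = 22/5 → (-22/5, -11/5)
  seg 3: down by d9 = 14/5 → (-22/5, -5)
  seg 4: up by d8 = 11/5 → (-22/5, -14/5)
  seg 5: left by d9 = 14/5 → (-36/5, -14/5)
  seg 6: left by d4 = 1/5 → (-37/5, -14/5)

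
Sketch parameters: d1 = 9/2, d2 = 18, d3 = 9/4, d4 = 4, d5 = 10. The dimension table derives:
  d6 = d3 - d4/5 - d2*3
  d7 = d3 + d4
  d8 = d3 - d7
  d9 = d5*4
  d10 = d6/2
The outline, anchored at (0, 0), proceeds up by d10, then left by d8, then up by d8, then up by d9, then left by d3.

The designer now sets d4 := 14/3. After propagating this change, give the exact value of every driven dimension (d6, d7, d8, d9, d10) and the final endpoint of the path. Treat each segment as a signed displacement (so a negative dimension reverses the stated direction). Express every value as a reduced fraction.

d6 = -3161/60
d7 = 83/12
d8 = -14/3
d9 = 40
d10 = -3161/120
endpoint = (29/12, 1079/120)

Apply edit: d4 := 14/3
  d6 = d3 - d4/5 - d2*3 = -3161/60
  d7 = d3 + d4 = 83/12
  d8 = d3 - d7 = -14/3
  d9 = d5*4 = 40
  d10 = d6/2 = -3161/120
Walk from origin (0, 0):
  seg 1: up by d10 = -3161/120 → (0, -3161/120)
  seg 2: left by d8 = -14/3 → (14/3, -3161/120)
  seg 3: up by d8 = -14/3 → (14/3, -3721/120)
  seg 4: up by d9 = 40 → (14/3, 1079/120)
  seg 5: left by d3 = 9/4 → (29/12, 1079/120)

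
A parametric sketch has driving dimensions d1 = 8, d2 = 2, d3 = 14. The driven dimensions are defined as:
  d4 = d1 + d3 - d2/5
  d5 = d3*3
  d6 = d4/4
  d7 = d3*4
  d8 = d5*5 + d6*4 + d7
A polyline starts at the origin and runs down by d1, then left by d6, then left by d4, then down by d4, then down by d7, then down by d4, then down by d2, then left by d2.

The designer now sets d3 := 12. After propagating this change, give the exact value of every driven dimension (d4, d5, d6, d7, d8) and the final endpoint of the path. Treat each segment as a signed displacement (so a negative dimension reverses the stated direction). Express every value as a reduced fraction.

Apply edit: d3 := 12
  d4 = d1 + d3 - d2/5 = 98/5
  d5 = d3*3 = 36
  d6 = d4/4 = 49/10
  d7 = d3*4 = 48
  d8 = d5*5 + d6*4 + d7 = 1238/5
Walk from origin (0, 0):
  seg 1: down by d1 = 8 → (0, -8)
  seg 2: left by d6 = 49/10 → (-49/10, -8)
  seg 3: left by d4 = 98/5 → (-49/2, -8)
  seg 4: down by d4 = 98/5 → (-49/2, -138/5)
  seg 5: down by d7 = 48 → (-49/2, -378/5)
  seg 6: down by d4 = 98/5 → (-49/2, -476/5)
  seg 7: down by d2 = 2 → (-49/2, -486/5)
  seg 8: left by d2 = 2 → (-53/2, -486/5)

d4 = 98/5
d5 = 36
d6 = 49/10
d7 = 48
d8 = 1238/5
endpoint = (-53/2, -486/5)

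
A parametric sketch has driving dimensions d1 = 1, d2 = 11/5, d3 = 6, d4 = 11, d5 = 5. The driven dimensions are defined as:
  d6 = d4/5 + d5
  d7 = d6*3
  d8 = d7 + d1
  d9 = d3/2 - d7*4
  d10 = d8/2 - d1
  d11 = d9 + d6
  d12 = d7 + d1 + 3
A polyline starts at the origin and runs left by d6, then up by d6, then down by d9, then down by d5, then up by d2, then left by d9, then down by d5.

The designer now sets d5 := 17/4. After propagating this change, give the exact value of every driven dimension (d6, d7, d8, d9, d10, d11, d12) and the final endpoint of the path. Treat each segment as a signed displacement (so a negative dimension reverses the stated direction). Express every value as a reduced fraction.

d6 = 129/20
d7 = 387/20
d8 = 407/20
d9 = -372/5
d10 = 367/40
d11 = -1359/20
d12 = 467/20
endpoint = (1359/20, 1491/20)

Apply edit: d5 := 17/4
  d6 = d4/5 + d5 = 129/20
  d7 = d6*3 = 387/20
  d8 = d7 + d1 = 407/20
  d9 = d3/2 - d7*4 = -372/5
  d10 = d8/2 - d1 = 367/40
  d11 = d9 + d6 = -1359/20
  d12 = d7 + d1 + 3 = 467/20
Walk from origin (0, 0):
  seg 1: left by d6 = 129/20 → (-129/20, 0)
  seg 2: up by d6 = 129/20 → (-129/20, 129/20)
  seg 3: down by d9 = -372/5 → (-129/20, 1617/20)
  seg 4: down by d5 = 17/4 → (-129/20, 383/5)
  seg 5: up by d2 = 11/5 → (-129/20, 394/5)
  seg 6: left by d9 = -372/5 → (1359/20, 394/5)
  seg 7: down by d5 = 17/4 → (1359/20, 1491/20)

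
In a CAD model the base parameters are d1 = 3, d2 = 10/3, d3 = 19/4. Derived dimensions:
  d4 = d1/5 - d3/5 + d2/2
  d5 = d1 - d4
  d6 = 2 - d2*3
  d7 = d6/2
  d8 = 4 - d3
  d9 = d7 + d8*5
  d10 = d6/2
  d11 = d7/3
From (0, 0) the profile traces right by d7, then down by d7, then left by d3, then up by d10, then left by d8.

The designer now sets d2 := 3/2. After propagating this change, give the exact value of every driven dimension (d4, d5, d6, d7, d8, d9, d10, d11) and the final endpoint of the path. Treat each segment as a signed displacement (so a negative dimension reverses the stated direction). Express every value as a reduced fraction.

d4 = 2/5
d5 = 13/5
d6 = -5/2
d7 = -5/4
d8 = -3/4
d9 = -5
d10 = -5/4
d11 = -5/12
endpoint = (-21/4, 0)

Apply edit: d2 := 3/2
  d4 = d1/5 - d3/5 + d2/2 = 2/5
  d5 = d1 - d4 = 13/5
  d6 = 2 - d2*3 = -5/2
  d7 = d6/2 = -5/4
  d8 = 4 - d3 = -3/4
  d9 = d7 + d8*5 = -5
  d10 = d6/2 = -5/4
  d11 = d7/3 = -5/12
Walk from origin (0, 0):
  seg 1: right by d7 = -5/4 → (-5/4, 0)
  seg 2: down by d7 = -5/4 → (-5/4, 5/4)
  seg 3: left by d3 = 19/4 → (-6, 5/4)
  seg 4: up by d10 = -5/4 → (-6, 0)
  seg 5: left by d8 = -3/4 → (-21/4, 0)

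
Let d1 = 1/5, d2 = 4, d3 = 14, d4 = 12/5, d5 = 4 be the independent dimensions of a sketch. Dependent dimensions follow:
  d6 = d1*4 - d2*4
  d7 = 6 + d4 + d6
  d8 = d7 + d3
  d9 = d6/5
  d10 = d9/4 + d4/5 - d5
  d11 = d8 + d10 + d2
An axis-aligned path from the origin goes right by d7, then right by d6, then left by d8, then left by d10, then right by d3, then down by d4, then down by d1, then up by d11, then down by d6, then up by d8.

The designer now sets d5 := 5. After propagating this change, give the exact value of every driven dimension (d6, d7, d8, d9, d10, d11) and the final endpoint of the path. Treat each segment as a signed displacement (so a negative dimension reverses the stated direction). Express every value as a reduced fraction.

d6 = -76/5
d7 = -34/5
d8 = 36/5
d9 = -76/25
d10 = -132/25
d11 = 148/25
endpoint = (-248/25, 643/25)

Apply edit: d5 := 5
  d6 = d1*4 - d2*4 = -76/5
  d7 = 6 + d4 + d6 = -34/5
  d8 = d7 + d3 = 36/5
  d9 = d6/5 = -76/25
  d10 = d9/4 + d4/5 - d5 = -132/25
  d11 = d8 + d10 + d2 = 148/25
Walk from origin (0, 0):
  seg 1: right by d7 = -34/5 → (-34/5, 0)
  seg 2: right by d6 = -76/5 → (-22, 0)
  seg 3: left by d8 = 36/5 → (-146/5, 0)
  seg 4: left by d10 = -132/25 → (-598/25, 0)
  seg 5: right by d3 = 14 → (-248/25, 0)
  seg 6: down by d4 = 12/5 → (-248/25, -12/5)
  seg 7: down by d1 = 1/5 → (-248/25, -13/5)
  seg 8: up by d11 = 148/25 → (-248/25, 83/25)
  seg 9: down by d6 = -76/5 → (-248/25, 463/25)
  seg 10: up by d8 = 36/5 → (-248/25, 643/25)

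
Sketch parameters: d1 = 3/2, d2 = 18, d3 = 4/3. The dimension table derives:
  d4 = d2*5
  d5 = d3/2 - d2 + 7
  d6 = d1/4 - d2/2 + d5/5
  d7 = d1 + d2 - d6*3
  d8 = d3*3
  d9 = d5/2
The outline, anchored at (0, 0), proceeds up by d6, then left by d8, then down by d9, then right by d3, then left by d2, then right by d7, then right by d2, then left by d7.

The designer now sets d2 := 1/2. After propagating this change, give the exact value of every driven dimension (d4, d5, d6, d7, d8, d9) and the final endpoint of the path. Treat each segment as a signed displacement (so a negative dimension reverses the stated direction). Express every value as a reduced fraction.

d4 = 5/2
d5 = 43/6
d6 = 187/120
d7 = -107/40
d8 = 4
d9 = 43/12
endpoint = (-8/3, -81/40)

Apply edit: d2 := 1/2
  d4 = d2*5 = 5/2
  d5 = d3/2 - d2 + 7 = 43/6
  d6 = d1/4 - d2/2 + d5/5 = 187/120
  d7 = d1 + d2 - d6*3 = -107/40
  d8 = d3*3 = 4
  d9 = d5/2 = 43/12
Walk from origin (0, 0):
  seg 1: up by d6 = 187/120 → (0, 187/120)
  seg 2: left by d8 = 4 → (-4, 187/120)
  seg 3: down by d9 = 43/12 → (-4, -81/40)
  seg 4: right by d3 = 4/3 → (-8/3, -81/40)
  seg 5: left by d2 = 1/2 → (-19/6, -81/40)
  seg 6: right by d7 = -107/40 → (-701/120, -81/40)
  seg 7: right by d2 = 1/2 → (-641/120, -81/40)
  seg 8: left by d7 = -107/40 → (-8/3, -81/40)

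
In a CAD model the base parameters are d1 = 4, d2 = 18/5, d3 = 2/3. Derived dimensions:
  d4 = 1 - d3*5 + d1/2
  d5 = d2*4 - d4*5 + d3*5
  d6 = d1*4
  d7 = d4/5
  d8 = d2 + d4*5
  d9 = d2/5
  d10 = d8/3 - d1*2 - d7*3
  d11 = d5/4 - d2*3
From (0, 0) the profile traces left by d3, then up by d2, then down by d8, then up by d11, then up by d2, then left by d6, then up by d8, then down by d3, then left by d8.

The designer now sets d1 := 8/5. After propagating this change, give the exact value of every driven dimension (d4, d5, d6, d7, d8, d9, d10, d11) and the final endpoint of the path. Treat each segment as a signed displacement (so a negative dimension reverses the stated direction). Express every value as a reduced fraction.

d4 = -23/15
d5 = 127/5
d6 = 32/5
d7 = -23/75
d8 = -61/15
d9 = 18/25
d10 = -818/225
d11 = -89/20
endpoint = (-3, 25/12)

Apply edit: d1 := 8/5
  d4 = 1 - d3*5 + d1/2 = -23/15
  d5 = d2*4 - d4*5 + d3*5 = 127/5
  d6 = d1*4 = 32/5
  d7 = d4/5 = -23/75
  d8 = d2 + d4*5 = -61/15
  d9 = d2/5 = 18/25
  d10 = d8/3 - d1*2 - d7*3 = -818/225
  d11 = d5/4 - d2*3 = -89/20
Walk from origin (0, 0):
  seg 1: left by d3 = 2/3 → (-2/3, 0)
  seg 2: up by d2 = 18/5 → (-2/3, 18/5)
  seg 3: down by d8 = -61/15 → (-2/3, 23/3)
  seg 4: up by d11 = -89/20 → (-2/3, 193/60)
  seg 5: up by d2 = 18/5 → (-2/3, 409/60)
  seg 6: left by d6 = 32/5 → (-106/15, 409/60)
  seg 7: up by d8 = -61/15 → (-106/15, 11/4)
  seg 8: down by d3 = 2/3 → (-106/15, 25/12)
  seg 9: left by d8 = -61/15 → (-3, 25/12)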